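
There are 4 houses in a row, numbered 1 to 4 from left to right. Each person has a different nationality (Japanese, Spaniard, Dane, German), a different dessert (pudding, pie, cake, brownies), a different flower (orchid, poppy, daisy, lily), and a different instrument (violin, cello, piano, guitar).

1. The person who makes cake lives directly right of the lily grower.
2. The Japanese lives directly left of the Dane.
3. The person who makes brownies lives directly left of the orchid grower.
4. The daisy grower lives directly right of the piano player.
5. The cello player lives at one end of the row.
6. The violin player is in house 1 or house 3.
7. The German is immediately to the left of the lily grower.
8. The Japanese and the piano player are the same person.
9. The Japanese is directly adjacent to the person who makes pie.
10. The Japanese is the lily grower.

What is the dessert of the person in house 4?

So house 1 gets poppy for flower.
The Dane is narrowed to house 3 or 4; consider each.
Placing it in house 3 leads to a contradiction, so it's in house 4.
Clue 2 places the Japanese in house 3.
Clue 8: the piano player is in house 3.
From clue 10, the lily grower must be in house 3.
That leaves orchid as the flower for house 2.
House 4's flower must be daisy (nothing else left).
That leaves guitar as the instrument for house 2.
House 4 instrument: only cello fits.
Clue 1: the person who makes cake is in house 4.
Clue 3: the person who makes brownies is in house 1.
From clue 7, the German must be in house 2.
That leaves Spaniard as the nationality for house 1.
House 3 dessert: only pudding fits.
House 1's instrument must be violin (nothing else left).
That leaves pie as the dessert for house 2.
So: house 1 = Spaniard/brownies/poppy/violin, house 2 = German/pie/orchid/guitar, house 3 = Japanese/pudding/lily/piano, house 4 = Dane/cake/daisy/cello.

cake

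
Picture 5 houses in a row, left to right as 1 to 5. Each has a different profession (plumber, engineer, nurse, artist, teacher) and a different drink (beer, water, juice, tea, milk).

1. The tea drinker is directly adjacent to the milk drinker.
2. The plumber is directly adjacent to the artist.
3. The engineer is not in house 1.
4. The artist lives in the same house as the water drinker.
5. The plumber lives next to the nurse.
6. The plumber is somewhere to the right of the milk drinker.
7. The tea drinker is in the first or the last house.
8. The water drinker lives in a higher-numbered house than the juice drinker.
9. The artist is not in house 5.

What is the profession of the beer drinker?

engineer

The only profession still possible for house 1 is teacher.
The milk drinker is narrowed to house 2 or 4; consider each.
Placing it in house 4 leads to a contradiction, so it's in house 2.
Clue 1 places the tea drinker in house 1.
The only drink still possible for house 5 is beer.
From clue 8, the water drinker must be in house 4.
The only drink still possible for house 3 is juice.
The artist is in house 4 (clue 4).
By clue 5, the plumber is in house 3.
Clue 5: the nurse is in house 2.
So house 5 gets engineer for profession.
So: house 1 = teacher/tea, house 2 = nurse/milk, house 3 = plumber/juice, house 4 = artist/water, house 5 = engineer/beer.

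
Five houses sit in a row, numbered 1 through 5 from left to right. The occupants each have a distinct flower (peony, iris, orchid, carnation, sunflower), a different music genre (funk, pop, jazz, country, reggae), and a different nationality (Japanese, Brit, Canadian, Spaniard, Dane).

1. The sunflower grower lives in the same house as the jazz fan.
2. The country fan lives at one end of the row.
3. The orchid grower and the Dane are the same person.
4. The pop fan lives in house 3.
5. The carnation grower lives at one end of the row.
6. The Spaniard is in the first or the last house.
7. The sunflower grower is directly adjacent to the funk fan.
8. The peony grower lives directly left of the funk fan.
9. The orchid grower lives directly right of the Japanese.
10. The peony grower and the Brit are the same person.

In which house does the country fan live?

By clue 4, the pop fan is in house 3.
The carnation grower is narrowed to house 1 or 5; consider each.
Placing it in house 5 leads to a contradiction, so it's in house 1.
House 2 music genre: only reggae fits.
That leaves country as the music genre for house 1.
The peony grower is narrowed to house 3 or 4; consider each.
Placing it in house 4 leads to a contradiction, so it's in house 3.
The funk fan is in house 4 (clue 8).
Clue 10 places the Brit in house 3.
So house 5 gets jazz for music genre.
By clue 1, the sunflower grower is in house 5.
So house 4 gets iris for flower.
By clue 3, the Dane is in house 2.
The Japanese is in house 1 (clue 9).
The only flower still possible for house 2 is orchid.
The only nationality still possible for house 4 is Canadian.
House 5's nationality must be Spaniard (nothing else left).
So: house 1 = carnation/country/Japanese, house 2 = orchid/reggae/Dane, house 3 = peony/pop/Brit, house 4 = iris/funk/Canadian, house 5 = sunflower/jazz/Spaniard.

1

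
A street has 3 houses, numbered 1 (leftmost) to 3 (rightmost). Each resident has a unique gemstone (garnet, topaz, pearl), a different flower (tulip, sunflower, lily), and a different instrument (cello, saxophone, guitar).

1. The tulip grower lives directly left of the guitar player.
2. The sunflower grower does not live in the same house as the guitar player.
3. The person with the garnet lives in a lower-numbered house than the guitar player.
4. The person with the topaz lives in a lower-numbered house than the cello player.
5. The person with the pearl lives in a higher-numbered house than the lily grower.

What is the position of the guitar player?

2

That leaves pearl as the gemstone for house 3.
The only flower still possible for house 3 is sunflower.
House 1's instrument must be saxophone (nothing else left).
From clue 2, the guitar player must be in house 2.
From clue 3, the person with the garnet must be in house 1.
House 2's gemstone must be topaz (nothing else left).
So house 3 gets cello for instrument.
From clue 1, the tulip grower must be in house 1.
House 2 flower: only lily fits.
So: house 1 = garnet/tulip/saxophone, house 2 = topaz/lily/guitar, house 3 = pearl/sunflower/cello.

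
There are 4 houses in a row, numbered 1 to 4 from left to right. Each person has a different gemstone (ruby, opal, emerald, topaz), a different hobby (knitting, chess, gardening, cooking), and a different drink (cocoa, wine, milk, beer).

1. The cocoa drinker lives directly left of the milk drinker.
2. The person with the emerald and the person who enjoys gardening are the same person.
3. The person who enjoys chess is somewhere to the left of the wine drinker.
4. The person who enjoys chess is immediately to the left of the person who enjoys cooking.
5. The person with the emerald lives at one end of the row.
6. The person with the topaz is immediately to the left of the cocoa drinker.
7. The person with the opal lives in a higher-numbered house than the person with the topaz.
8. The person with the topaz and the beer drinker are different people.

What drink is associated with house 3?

That leaves beer as the drink for house 1.
Clue 8 places the person with the topaz in house 2.
The cocoa drinker is in house 3 (clue 6).
That leaves wine as the drink for house 2.
The only drink still possible for house 4 is milk.
From clue 3, the person who enjoys chess must be in house 1.
By clue 4, the person who enjoys cooking is in house 2.
So house 3 gets knitting for hobby.
House 4 hobby: only gardening fits.
Clue 2 places the person with the emerald in house 4.
The only gemstone still possible for house 1 is ruby.
The only gemstone still possible for house 3 is opal.
So: house 1 = ruby/chess/beer, house 2 = topaz/cooking/wine, house 3 = opal/knitting/cocoa, house 4 = emerald/gardening/milk.

cocoa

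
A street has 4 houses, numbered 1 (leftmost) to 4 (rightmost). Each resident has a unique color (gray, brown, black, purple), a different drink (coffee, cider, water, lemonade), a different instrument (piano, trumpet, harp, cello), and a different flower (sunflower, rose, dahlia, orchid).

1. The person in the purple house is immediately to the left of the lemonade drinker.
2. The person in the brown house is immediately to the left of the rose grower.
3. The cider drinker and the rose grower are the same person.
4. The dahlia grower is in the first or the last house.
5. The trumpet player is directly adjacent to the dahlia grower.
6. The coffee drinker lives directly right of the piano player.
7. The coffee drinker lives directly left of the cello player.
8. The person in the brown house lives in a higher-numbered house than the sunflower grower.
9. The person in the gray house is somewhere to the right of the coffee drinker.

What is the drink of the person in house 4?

The only drink still possible for house 1 is water.
The person in the brown house is narrowed to house 2 or 3; consider each.
Placing it in house 2 leads to a contradiction, so it's in house 3.
Clue 2 places the rose grower in house 4.
By clue 3, the cider drinker is in house 4.
The only flower still possible for house 1 is dahlia.
So house 3 gets orchid for flower.
Clue 5: the trumpet player is in house 2.
House 4's color must be gray (nothing else left).
So house 2 gets sunflower for flower.
From clue 6, the coffee drinker must be in house 2.
By clue 7, the cello player is in house 3.
The only drink still possible for house 3 is lemonade.
House 1 instrument: only piano fits.
House 4 instrument: only harp fits.
The person in the purple house is in house 2 (clue 1).
House 1 color: only black fits.
So: house 1 = black/water/piano/dahlia, house 2 = purple/coffee/trumpet/sunflower, house 3 = brown/lemonade/cello/orchid, house 4 = gray/cider/harp/rose.

cider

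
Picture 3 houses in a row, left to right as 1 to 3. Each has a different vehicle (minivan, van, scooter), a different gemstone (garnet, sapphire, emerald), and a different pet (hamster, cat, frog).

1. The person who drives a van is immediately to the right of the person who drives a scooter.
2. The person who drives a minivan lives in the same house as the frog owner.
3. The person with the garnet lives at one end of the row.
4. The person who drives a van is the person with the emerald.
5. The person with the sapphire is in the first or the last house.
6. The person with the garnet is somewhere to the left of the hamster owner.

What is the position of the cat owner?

1

Clue 6: the person with the garnet is in house 1.
House 2's gemstone must be emerald (nothing else left).
So house 3 gets sapphire for gemstone.
The person who drives a van is in house 2 (clue 4).
So house 1 gets scooter for vehicle.
House 3 vehicle: only minivan fits.
Clue 2: the frog owner is in house 3.
House 1 pet: only cat fits.
The only pet still possible for house 2 is hamster.
So: house 1 = scooter/garnet/cat, house 2 = van/emerald/hamster, house 3 = minivan/sapphire/frog.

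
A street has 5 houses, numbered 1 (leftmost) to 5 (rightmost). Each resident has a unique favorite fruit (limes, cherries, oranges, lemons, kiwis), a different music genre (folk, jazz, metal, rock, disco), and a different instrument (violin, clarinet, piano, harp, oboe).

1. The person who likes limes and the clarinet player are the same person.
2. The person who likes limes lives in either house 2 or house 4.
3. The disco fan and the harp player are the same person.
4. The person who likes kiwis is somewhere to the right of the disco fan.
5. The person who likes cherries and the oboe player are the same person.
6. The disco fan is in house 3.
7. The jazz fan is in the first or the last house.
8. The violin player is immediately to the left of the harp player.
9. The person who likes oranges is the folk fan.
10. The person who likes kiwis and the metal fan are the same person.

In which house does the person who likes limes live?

4

The disco fan is in house 3 (clue 6).
Clue 3 places the harp player in house 3.
Clue 8 places the violin player in house 2.
So house 4 gets clarinet for instrument.
From clue 1, the person who likes limes must be in house 4.
The only favorite fruit still possible for house 3 is lemons.
So house 5 gets kiwis for favorite fruit.
By clue 5, the oboe player is in house 1.
Clue 10: the metal fan is in house 5.
So house 1 gets cherries for favorite fruit.
House 2 favorite fruit: only oranges fits.
House 4 music genre: only rock fits.
So house 5 gets piano for instrument.
From clue 9, the folk fan must be in house 2.
House 1 music genre: only jazz fits.
So: house 1 = cherries/jazz/oboe, house 2 = oranges/folk/violin, house 3 = lemons/disco/harp, house 4 = limes/rock/clarinet, house 5 = kiwis/metal/piano.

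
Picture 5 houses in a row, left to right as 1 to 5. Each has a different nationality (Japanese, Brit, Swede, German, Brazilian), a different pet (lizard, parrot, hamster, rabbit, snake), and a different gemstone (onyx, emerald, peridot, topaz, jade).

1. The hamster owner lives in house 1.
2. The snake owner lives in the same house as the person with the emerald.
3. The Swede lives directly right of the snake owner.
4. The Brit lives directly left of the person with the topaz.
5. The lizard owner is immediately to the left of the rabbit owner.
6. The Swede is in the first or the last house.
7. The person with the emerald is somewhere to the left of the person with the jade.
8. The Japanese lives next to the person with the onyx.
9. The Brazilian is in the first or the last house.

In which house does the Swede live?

The hamster owner is in house 1 (clue 1).
By clue 6, the Swede is in house 5.
That leaves Brazilian as the nationality for house 1.
From clue 3, the snake owner must be in house 4.
By clue 2, the person with the emerald is in house 4.
Clue 5: the lizard owner is in house 2.
From clue 5, the rabbit owner must be in house 3.
Clue 7: the person with the jade is in house 5.
The only pet still possible for house 5 is parrot.
From clue 4, the Brit must be in house 2.
House 3 gemstone: only topaz fits.
Clue 8 places the Japanese in house 3.
Clue 8 places the person with the onyx in house 2.
So house 4 gets German for nationality.
So house 1 gets peridot for gemstone.
So: house 1 = Brazilian/hamster/peridot, house 2 = Brit/lizard/onyx, house 3 = Japanese/rabbit/topaz, house 4 = German/snake/emerald, house 5 = Swede/parrot/jade.

5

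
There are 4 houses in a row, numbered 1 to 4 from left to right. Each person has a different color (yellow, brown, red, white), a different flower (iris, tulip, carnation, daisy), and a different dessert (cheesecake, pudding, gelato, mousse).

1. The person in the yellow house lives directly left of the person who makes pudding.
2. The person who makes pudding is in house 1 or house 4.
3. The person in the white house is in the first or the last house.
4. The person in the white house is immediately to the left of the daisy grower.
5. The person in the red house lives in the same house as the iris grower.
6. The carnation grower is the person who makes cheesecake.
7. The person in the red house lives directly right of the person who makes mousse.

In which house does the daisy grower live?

2

Clue 2 places the person who makes pudding in house 4.
The person in the white house is in house 1 (clue 4).
Clue 4: the daisy grower is in house 2.
By clue 1, the person in the yellow house is in house 3.
So house 2 gets brown for color.
House 4's color must be red (nothing else left).
Clue 5 places the iris grower in house 4.
Clue 7: the person who makes mousse is in house 3.
House 2's dessert must be gelato (nothing else left).
From clue 6, the carnation grower must be in house 1.
So house 3 gets tulip for flower.
So house 1 gets cheesecake for dessert.
So: house 1 = white/carnation/cheesecake, house 2 = brown/daisy/gelato, house 3 = yellow/tulip/mousse, house 4 = red/iris/pudding.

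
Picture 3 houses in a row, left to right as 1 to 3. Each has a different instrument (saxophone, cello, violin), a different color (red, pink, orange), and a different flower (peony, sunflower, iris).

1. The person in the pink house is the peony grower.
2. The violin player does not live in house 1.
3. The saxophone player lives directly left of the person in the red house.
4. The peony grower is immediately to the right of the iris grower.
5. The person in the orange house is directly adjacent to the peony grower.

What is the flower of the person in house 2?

peony

That leaves orange as the color for house 1.
The peony grower is in house 2 (clue 5).
House 1 flower: only iris fits.
That leaves sunflower as the flower for house 3.
Clue 1 places the person in the pink house in house 2.
So house 3 gets red for color.
By clue 3, the saxophone player is in house 2.
House 1 instrument: only cello fits.
House 3 instrument: only violin fits.
So: house 1 = cello/orange/iris, house 2 = saxophone/pink/peony, house 3 = violin/red/sunflower.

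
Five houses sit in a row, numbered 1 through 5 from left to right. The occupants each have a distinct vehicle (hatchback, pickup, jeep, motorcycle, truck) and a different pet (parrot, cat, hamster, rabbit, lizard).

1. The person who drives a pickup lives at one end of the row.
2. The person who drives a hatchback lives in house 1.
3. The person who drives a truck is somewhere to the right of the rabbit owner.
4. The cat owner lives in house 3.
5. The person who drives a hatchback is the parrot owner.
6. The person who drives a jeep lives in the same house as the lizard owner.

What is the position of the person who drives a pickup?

5

By clue 2, the person who drives a hatchback is in house 1.
Clue 4 places the cat owner in house 3.
Clue 5: the parrot owner is in house 1.
House 5's vehicle must be pickup (nothing else left).
From clue 3, the rabbit owner must be in house 2.
The only pet still possible for house 4 is lizard.
House 5 pet: only hamster fits.
By clue 6, the person who drives a jeep is in house 4.
The only vehicle still possible for house 2 is motorcycle.
So house 3 gets truck for vehicle.
So: house 1 = hatchback/parrot, house 2 = motorcycle/rabbit, house 3 = truck/cat, house 4 = jeep/lizard, house 5 = pickup/hamster.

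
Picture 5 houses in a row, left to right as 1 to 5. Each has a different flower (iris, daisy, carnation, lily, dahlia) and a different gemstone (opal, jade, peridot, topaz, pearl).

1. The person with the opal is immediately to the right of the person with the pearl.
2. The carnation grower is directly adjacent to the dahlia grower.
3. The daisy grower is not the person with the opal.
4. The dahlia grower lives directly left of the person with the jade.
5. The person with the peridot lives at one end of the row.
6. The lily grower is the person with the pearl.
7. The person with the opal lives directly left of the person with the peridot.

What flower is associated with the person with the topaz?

From clue 7, the person with the opal must be in house 4.
From clue 7, the person with the peridot must be in house 5.
The person with the pearl is in house 3 (clue 1).
By clue 6, the lily grower is in house 3.
That leaves topaz as the gemstone for house 1.
House 2 gemstone: only jade fits.
The dahlia grower is in house 1 (clue 4).
So house 4 gets iris for flower.
So house 5 gets daisy for flower.
House 2's flower must be carnation (nothing else left).
So: house 1 = dahlia/topaz, house 2 = carnation/jade, house 3 = lily/pearl, house 4 = iris/opal, house 5 = daisy/peridot.

dahlia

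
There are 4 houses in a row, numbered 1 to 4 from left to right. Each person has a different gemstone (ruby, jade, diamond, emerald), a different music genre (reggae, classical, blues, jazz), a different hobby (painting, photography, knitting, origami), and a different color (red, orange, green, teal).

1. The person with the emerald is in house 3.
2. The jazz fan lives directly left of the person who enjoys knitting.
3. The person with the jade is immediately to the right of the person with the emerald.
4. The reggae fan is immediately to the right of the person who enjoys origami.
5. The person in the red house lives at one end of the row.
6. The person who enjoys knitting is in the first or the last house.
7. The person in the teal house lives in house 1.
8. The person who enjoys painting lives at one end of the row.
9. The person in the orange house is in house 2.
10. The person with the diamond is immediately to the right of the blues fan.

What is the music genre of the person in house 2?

Clue 1 places the person with the emerald in house 3.
From clue 3, the person with the jade must be in house 4.
Clue 6: the person who enjoys knitting is in house 4.
The person in the teal house is in house 1 (clue 7).
The person in the orange house is in house 2 (clue 9).
That leaves ruby as the gemstone for house 1.
House 2's gemstone must be diamond (nothing else left).
That leaves green as the color for house 3.
So house 4 gets red for color.
By clue 2, the jazz fan is in house 3.
From clue 10, the blues fan must be in house 1.
House 1's hobby must be painting (nothing else left).
From clue 4, the reggae fan must be in house 4.
The person who enjoys origami is in house 3 (clue 4).
The only music genre still possible for house 2 is classical.
That leaves photography as the hobby for house 2.
So: house 1 = ruby/blues/painting/teal, house 2 = diamond/classical/photography/orange, house 3 = emerald/jazz/origami/green, house 4 = jade/reggae/knitting/red.

classical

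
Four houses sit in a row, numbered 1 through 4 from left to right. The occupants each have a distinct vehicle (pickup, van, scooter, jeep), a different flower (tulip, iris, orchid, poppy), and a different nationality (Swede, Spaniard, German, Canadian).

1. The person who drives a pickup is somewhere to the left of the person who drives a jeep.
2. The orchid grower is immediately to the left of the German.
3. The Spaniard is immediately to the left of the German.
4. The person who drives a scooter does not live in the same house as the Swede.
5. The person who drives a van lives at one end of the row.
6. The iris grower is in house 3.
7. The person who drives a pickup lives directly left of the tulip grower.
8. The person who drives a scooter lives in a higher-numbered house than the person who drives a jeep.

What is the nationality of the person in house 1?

From clue 6, the iris grower must be in house 3.
By clue 7, the person who drives a pickup is in house 1.
Clue 7: the tulip grower is in house 2.
So house 2 gets jeep for vehicle.
So house 3 gets scooter for vehicle.
The only vehicle still possible for house 4 is van.
So house 1 gets orchid for flower.
The only flower still possible for house 4 is poppy.
The German is in house 2 (clue 2).
Clue 3: the Spaniard is in house 1.
House 3 nationality: only Canadian fits.
That leaves Swede as the nationality for house 4.
So: house 1 = pickup/orchid/Spaniard, house 2 = jeep/tulip/German, house 3 = scooter/iris/Canadian, house 4 = van/poppy/Swede.

Spaniard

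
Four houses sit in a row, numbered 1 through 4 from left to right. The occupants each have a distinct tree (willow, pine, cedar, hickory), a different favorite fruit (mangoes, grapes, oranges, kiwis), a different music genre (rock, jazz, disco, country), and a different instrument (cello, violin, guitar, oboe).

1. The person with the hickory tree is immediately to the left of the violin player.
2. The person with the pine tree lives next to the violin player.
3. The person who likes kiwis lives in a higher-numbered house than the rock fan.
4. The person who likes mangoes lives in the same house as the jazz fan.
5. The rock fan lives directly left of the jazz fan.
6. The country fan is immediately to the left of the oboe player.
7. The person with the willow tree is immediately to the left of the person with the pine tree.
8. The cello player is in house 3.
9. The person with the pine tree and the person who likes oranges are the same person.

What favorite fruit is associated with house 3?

oranges

Clue 8 places the cello player in house 3.
So house 1 gets guitar for instrument.
From clue 2, the person with the pine tree must be in house 3.
Clue 7 places the person with the willow tree in house 2.
Clue 9 places the person who likes oranges in house 3.
So house 1 gets hickory for tree.
So house 4 gets cedar for tree.
That leaves grapes as the favorite fruit for house 1.
By clue 1, the violin player is in house 2.
The only instrument still possible for house 4 is oboe.
By clue 6, the country fan is in house 3.
By clue 5, the jazz fan is in house 2.
The only music genre still possible for house 1 is rock.
So house 4 gets disco for music genre.
By clue 4, the person who likes mangoes is in house 2.
House 4 favorite fruit: only kiwis fits.
So: house 1 = hickory/grapes/rock/guitar, house 2 = willow/mangoes/jazz/violin, house 3 = pine/oranges/country/cello, house 4 = cedar/kiwis/disco/oboe.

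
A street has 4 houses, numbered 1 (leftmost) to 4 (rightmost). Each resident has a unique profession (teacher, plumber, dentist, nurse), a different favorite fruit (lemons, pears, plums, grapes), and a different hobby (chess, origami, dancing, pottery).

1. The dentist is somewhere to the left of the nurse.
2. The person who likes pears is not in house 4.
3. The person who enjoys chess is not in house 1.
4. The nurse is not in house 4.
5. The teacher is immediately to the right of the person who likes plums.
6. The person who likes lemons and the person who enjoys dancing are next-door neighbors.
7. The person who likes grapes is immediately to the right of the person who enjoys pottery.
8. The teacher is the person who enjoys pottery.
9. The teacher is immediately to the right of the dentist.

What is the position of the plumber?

4

House 4 profession: only plumber fits.
House 1's profession must be dentist (nothing else left).
Clue 9: the teacher is in house 2.
That leaves nurse as the profession for house 3.
From clue 5, the person who likes plums must be in house 1.
The person who enjoys pottery is in house 2 (clue 8).
Clue 7 places the person who likes grapes in house 3.
House 4's favorite fruit must be lemons (nothing else left).
Clue 6: the person who enjoys dancing is in house 3.
So house 2 gets pears for favorite fruit.
The only hobby still possible for house 1 is origami.
That leaves chess as the hobby for house 4.
So: house 1 = dentist/plums/origami, house 2 = teacher/pears/pottery, house 3 = nurse/grapes/dancing, house 4 = plumber/lemons/chess.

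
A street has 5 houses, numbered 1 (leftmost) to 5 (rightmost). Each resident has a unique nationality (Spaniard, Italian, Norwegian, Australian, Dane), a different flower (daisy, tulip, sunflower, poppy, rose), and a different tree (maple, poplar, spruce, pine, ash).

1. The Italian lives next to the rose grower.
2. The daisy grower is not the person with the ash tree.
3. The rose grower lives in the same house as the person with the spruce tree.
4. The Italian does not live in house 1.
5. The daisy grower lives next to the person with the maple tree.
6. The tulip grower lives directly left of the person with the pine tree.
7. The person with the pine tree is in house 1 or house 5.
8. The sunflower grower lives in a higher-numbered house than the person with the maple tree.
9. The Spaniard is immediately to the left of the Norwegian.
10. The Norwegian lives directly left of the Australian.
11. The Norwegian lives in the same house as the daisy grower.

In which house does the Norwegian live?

2

Clue 7 places the person with the pine tree in house 5.
From clue 6, the tulip grower must be in house 4.
House 5 nationality: only Dane fits.
House 1's nationality must be Spaniard (nothing else left).
Clue 9 places the Norwegian in house 2.
By clue 10, the Australian is in house 3.
Clue 11: the daisy grower is in house 2.
The only nationality still possible for house 4 is Italian.
From clue 1, the rose grower must be in house 3.
By clue 3, the person with the spruce tree is in house 3.
That leaves poppy as the flower for house 1.
So house 5 gets sunflower for flower.
House 2's tree must be poplar (nothing else left).
The only tree still possible for house 4 is ash.
That leaves maple as the tree for house 1.
So: house 1 = Spaniard/poppy/maple, house 2 = Norwegian/daisy/poplar, house 3 = Australian/rose/spruce, house 4 = Italian/tulip/ash, house 5 = Dane/sunflower/pine.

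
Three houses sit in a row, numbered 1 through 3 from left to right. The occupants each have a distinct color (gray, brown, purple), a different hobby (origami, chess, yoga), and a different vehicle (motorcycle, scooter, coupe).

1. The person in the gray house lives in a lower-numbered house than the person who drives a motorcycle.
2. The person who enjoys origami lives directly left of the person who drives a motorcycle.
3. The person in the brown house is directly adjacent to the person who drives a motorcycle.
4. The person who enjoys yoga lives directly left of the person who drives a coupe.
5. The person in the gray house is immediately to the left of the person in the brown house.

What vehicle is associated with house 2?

coupe

House 3's hobby must be chess (nothing else left).
House 1's vehicle must be scooter (nothing else left).
The person in the brown house is narrowed to house 2 or 3; consider each.
Placing it in house 3 leads to a contradiction, so it's in house 2.
By clue 3, the person who drives a motorcycle is in house 3.
Clue 5 places the person in the gray house in house 1.
House 3's color must be purple (nothing else left).
That leaves coupe as the vehicle for house 2.
By clue 2, the person who enjoys origami is in house 2.
The person who enjoys yoga is in house 1 (clue 4).
So: house 1 = gray/yoga/scooter, house 2 = brown/origami/coupe, house 3 = purple/chess/motorcycle.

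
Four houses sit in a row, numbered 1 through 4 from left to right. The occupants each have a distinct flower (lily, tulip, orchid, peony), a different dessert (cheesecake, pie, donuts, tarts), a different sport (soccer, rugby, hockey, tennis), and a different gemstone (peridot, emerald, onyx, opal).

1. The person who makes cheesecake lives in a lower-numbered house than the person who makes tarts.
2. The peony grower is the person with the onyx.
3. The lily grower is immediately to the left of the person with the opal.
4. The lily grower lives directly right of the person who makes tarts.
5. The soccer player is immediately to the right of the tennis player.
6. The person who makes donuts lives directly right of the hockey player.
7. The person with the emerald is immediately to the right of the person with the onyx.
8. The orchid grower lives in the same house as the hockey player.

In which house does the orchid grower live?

Clue 4 places the lily grower in house 3.
Clue 4: the person who makes tarts is in house 2.
From clue 1, the person who makes cheesecake must be in house 1.
Clue 3 places the person with the opal in house 4.
By clue 8, the orchid grower is in house 2.
Clue 8: the hockey player is in house 2.
So house 1 gets peony for flower.
That leaves tulip as the flower for house 4.
By clue 2, the person with the onyx is in house 1.
From clue 5, the soccer player must be in house 4.
Clue 5 places the tennis player in house 3.
By clue 6, the person who makes donuts is in house 3.
From clue 7, the person with the emerald must be in house 2.
So house 4 gets pie for dessert.
So house 1 gets rugby for sport.
House 3 gemstone: only peridot fits.
So: house 1 = peony/cheesecake/rugby/onyx, house 2 = orchid/tarts/hockey/emerald, house 3 = lily/donuts/tennis/peridot, house 4 = tulip/pie/soccer/opal.

2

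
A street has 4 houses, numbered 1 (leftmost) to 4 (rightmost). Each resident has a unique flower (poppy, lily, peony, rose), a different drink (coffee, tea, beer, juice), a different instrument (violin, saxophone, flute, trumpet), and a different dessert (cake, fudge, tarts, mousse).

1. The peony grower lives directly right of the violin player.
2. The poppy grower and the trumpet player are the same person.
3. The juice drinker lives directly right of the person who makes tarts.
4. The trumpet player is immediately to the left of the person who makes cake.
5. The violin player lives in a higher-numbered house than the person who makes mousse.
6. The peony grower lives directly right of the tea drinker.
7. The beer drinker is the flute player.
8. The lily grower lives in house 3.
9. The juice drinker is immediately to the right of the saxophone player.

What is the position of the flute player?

4

By clue 8, the lily grower is in house 3.
The only instrument still possible for house 4 is flute.
From clue 1, the peony grower must be in house 4.
Clue 1: the violin player is in house 3.
The tea drinker is in house 3 (clue 6).
By clue 7, the beer drinker is in house 4.
The only drink still possible for house 1 is coffee.
House 2 drink: only juice fits.
House 4 dessert: only fudge fits.
The person who makes tarts is in house 1 (clue 3).
Clue 9 places the saxophone player in house 1.
That leaves trumpet as the instrument for house 2.
House 2 dessert: only mousse fits.
The only dessert still possible for house 3 is cake.
The poppy grower is in house 2 (clue 2).
So house 1 gets rose for flower.
So: house 1 = rose/coffee/saxophone/tarts, house 2 = poppy/juice/trumpet/mousse, house 3 = lily/tea/violin/cake, house 4 = peony/beer/flute/fudge.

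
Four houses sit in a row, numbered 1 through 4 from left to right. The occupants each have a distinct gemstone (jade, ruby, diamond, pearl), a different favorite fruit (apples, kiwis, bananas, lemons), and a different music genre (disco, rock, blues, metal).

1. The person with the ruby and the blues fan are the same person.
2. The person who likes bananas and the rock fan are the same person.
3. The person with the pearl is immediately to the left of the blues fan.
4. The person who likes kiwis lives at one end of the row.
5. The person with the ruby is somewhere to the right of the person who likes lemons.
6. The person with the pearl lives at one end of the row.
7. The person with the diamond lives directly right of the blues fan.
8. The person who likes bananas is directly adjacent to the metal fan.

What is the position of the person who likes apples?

2

By clue 6, the person with the pearl is in house 1.
By clue 3, the blues fan is in house 2.
The person with the diamond is in house 3 (clue 7).
So house 4 gets jade for gemstone.
Clue 5 places the person who likes lemons in house 1.
So house 2 gets ruby for gemstone.
So house 2 gets apples for favorite fruit.
So house 3 gets bananas for favorite fruit.
House 4's favorite fruit must be kiwis (nothing else left).
Clue 2: the rock fan is in house 3.
Clue 8 places the metal fan in house 4.
House 1 music genre: only disco fits.
So: house 1 = pearl/lemons/disco, house 2 = ruby/apples/blues, house 3 = diamond/bananas/rock, house 4 = jade/kiwis/metal.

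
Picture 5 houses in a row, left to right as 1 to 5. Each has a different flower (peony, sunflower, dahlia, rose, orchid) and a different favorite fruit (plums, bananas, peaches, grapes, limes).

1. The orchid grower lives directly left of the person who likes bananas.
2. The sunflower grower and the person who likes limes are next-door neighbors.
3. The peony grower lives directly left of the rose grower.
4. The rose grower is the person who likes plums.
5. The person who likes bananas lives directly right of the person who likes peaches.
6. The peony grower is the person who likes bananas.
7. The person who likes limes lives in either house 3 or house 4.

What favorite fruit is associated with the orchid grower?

The person who likes limes is narrowed to house 3 or 4; consider each.
Placing it in house 3 leads to a contradiction, so it's in house 4.
So house 4 gets dahlia for flower.
From clue 3, the peony grower must be in house 2.
From clue 3, the rose grower must be in house 3.
Clue 4 places the person who likes plums in house 3.
Clue 6 places the person who likes bananas in house 2.
The only flower still possible for house 1 is orchid.
That leaves sunflower as the flower for house 5.
So house 1 gets peaches for favorite fruit.
That leaves grapes as the favorite fruit for house 5.
So: house 1 = orchid/peaches, house 2 = peony/bananas, house 3 = rose/plums, house 4 = dahlia/limes, house 5 = sunflower/grapes.

peaches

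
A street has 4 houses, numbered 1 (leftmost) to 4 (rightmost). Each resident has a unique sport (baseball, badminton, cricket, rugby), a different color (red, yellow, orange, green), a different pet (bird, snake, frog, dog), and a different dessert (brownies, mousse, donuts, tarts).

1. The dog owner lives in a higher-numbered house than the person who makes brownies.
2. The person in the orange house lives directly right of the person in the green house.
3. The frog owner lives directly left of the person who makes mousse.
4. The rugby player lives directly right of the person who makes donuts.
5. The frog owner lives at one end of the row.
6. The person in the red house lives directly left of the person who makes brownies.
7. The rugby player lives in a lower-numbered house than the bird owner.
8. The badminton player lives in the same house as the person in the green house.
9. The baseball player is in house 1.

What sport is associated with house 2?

The frog owner is in house 1 (clue 5).
From clue 9, the baseball player must be in house 1.
House 4's sport must be cricket (nothing else left).
Clue 3 places the person who makes mousse in house 2.
The only pet still possible for house 2 is snake.
House 1's dessert must be donuts (nothing else left).
That leaves tarts as the dessert for house 4.
Clue 1 places the dog owner in house 4.
Clue 4 places the rugby player in house 2.
Clue 6: the person in the red house is in house 2.
House 3 sport: only badminton fits.
House 1's color must be yellow (nothing else left).
House 3's color must be green (nothing else left).
The only color still possible for house 4 is orange.
The only pet still possible for house 3 is bird.
House 3's dessert must be brownies (nothing else left).
So: house 1 = baseball/yellow/frog/donuts, house 2 = rugby/red/snake/mousse, house 3 = badminton/green/bird/brownies, house 4 = cricket/orange/dog/tarts.

rugby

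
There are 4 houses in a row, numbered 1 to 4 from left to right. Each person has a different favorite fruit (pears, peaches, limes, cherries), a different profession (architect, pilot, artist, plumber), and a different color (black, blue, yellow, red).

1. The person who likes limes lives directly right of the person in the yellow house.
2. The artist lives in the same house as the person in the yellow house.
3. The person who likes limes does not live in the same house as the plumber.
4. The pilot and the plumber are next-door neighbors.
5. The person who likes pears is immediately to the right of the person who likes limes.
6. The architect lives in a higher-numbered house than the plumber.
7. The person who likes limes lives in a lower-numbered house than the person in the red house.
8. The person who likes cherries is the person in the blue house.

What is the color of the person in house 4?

The person who likes limes is narrowed to house 2 or 3; consider each.
Placing it in house 3 leads to a contradiction, so it's in house 2.
From clue 1, the person in the yellow house must be in house 1.
Clue 2: the artist is in house 1.
Clue 5: the person who likes pears is in house 3.
House 3 profession: only plumber fits.
By clue 6, the architect is in house 4.
Clue 8: the person who likes cherries is in house 4.
Clue 8: the person in the blue house is in house 4.
So house 1 gets peaches for favorite fruit.
That leaves pilot as the profession for house 2.
House 2's color must be black (nothing else left).
House 3 color: only red fits.
So: house 1 = peaches/artist/yellow, house 2 = limes/pilot/black, house 3 = pears/plumber/red, house 4 = cherries/architect/blue.

blue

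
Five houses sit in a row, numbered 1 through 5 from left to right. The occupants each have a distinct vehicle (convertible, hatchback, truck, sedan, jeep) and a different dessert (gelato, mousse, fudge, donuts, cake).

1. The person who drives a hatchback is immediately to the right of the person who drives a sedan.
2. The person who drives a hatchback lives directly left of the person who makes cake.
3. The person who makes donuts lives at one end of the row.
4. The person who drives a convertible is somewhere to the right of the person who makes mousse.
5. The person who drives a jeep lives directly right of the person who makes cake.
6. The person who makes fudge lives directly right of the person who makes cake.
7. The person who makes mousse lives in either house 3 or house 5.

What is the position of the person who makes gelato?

2

Clue 7: the person who makes mousse is in house 3.
House 2 dessert: only gelato fits.
House 4's dessert must be cake (nothing else left).
Clue 2 places the person who drives a hatchback in house 3.
The person who drives a jeep is in house 5 (clue 5).
House 1 dessert: only donuts fits.
The only dessert still possible for house 5 is fudge.
By clue 1, the person who drives a sedan is in house 2.
House 1 vehicle: only truck fits.
House 4 vehicle: only convertible fits.
So: house 1 = truck/donuts, house 2 = sedan/gelato, house 3 = hatchback/mousse, house 4 = convertible/cake, house 5 = jeep/fudge.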